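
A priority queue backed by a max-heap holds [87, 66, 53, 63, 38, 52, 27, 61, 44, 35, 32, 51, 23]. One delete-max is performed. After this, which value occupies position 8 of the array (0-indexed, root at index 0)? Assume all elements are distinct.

remove root 87; move last element 23 to root → [23, 66, 53, 63, 38, 52, 27, 61, 44, 35, 32, 51]
23 vs larger child 66 at index 1, swap → [66, 23, 53, 63, 38, 52, 27, 61, 44, 35, 32, 51]
23 vs larger child 63 at index 3, swap → [66, 63, 53, 23, 38, 52, 27, 61, 44, 35, 32, 51]
23 vs larger child 61 at index 7, swap → [66, 63, 53, 61, 38, 52, 27, 23, 44, 35, 32, 51]
resulting array: [66, 63, 53, 61, 38, 52, 27, 23, 44, 35, 32, 51]

44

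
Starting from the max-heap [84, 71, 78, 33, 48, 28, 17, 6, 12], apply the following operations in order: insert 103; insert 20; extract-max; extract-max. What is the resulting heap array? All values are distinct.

[78, 71, 28, 33, 48, 20, 17, 6, 12]

insert 103:
  append 103 at index 9 → [84, 71, 78, 33, 48, 28, 17, 6, 12, 103]
  103 > parent 48 at index 4, swap → [84, 71, 78, 33, 103, 28, 17, 6, 12, 48]
  103 > parent 71 at index 1, swap → [84, 103, 78, 33, 71, 28, 17, 6, 12, 48]
  103 > parent 84 at index 0, swap → [103, 84, 78, 33, 71, 28, 17, 6, 12, 48]
insert 20:
  append 20 at index 10 → [103, 84, 78, 33, 71, 28, 17, 6, 12, 48, 20] (no swap needed)
extract-max → returns 103:
  remove root 103; move last element 20 to root → [20, 84, 78, 33, 71, 28, 17, 6, 12, 48]
  20 vs larger child 84 at index 1, swap → [84, 20, 78, 33, 71, 28, 17, 6, 12, 48]
  20 vs larger child 71 at index 4, swap → [84, 71, 78, 33, 20, 28, 17, 6, 12, 48]
  20 vs only child 48 at index 9, swap → [84, 71, 78, 33, 48, 28, 17, 6, 12, 20]
extract-max → returns 84:
  remove root 84; move last element 20 to root → [20, 71, 78, 33, 48, 28, 17, 6, 12]
  20 vs larger child 78 at index 2, swap → [78, 71, 20, 33, 48, 28, 17, 6, 12]
  20 vs larger child 28 at index 5, swap → [78, 71, 28, 33, 48, 20, 17, 6, 12]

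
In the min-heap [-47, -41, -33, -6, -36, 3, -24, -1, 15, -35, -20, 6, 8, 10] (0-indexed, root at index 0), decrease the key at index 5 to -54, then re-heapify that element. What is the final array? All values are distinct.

set index 5 from 3 to -54 → [-47, -41, -33, -6, -36, -54, -24, -1, 15, -35, -20, 6, 8, 10]
-54 < parent -33 at index 2, swap → [-47, -41, -54, -6, -36, -33, -24, -1, 15, -35, -20, 6, 8, 10]
-54 < parent -47 at index 0, swap → [-54, -41, -47, -6, -36, -33, -24, -1, 15, -35, -20, 6, 8, 10]

[-54, -41, -47, -6, -36, -33, -24, -1, 15, -35, -20, 6, 8, 10]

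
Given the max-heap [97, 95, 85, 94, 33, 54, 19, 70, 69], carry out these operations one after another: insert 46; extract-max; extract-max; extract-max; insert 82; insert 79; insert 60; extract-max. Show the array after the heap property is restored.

[82, 79, 54, 70, 60, 33, 19, 69, 46]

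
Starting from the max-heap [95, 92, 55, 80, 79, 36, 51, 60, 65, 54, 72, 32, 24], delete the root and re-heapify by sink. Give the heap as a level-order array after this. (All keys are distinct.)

remove root 95; move last element 24 to root → [24, 92, 55, 80, 79, 36, 51, 60, 65, 54, 72, 32]
24 vs larger child 92 at index 1, swap → [92, 24, 55, 80, 79, 36, 51, 60, 65, 54, 72, 32]
24 vs larger child 80 at index 3, swap → [92, 80, 55, 24, 79, 36, 51, 60, 65, 54, 72, 32]
24 vs larger child 65 at index 8, swap → [92, 80, 55, 65, 79, 36, 51, 60, 24, 54, 72, 32]

[92, 80, 55, 65, 79, 36, 51, 60, 24, 54, 72, 32]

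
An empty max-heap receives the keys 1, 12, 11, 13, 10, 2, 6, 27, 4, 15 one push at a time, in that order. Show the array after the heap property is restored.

[27, 15, 11, 12, 13, 2, 6, 1, 4, 10]

Insert 1:
  append 1 at index 0 → [1] (no swap needed)
Insert 12:
  append 12 at index 1 → [1, 12]
  12 > parent 1 at index 0, swap → [12, 1]
Insert 11:
  append 11 at index 2 → [12, 1, 11] (no swap needed)
Insert 13:
  append 13 at index 3 → [12, 1, 11, 13]
  13 > parent 1 at index 1, swap → [12, 13, 11, 1]
  13 > parent 12 at index 0, swap → [13, 12, 11, 1]
Insert 10:
  append 10 at index 4 → [13, 12, 11, 1, 10] (no swap needed)
Insert 2:
  append 2 at index 5 → [13, 12, 11, 1, 10, 2] (no swap needed)
Insert 6:
  append 6 at index 6 → [13, 12, 11, 1, 10, 2, 6] (no swap needed)
Insert 27:
  append 27 at index 7 → [13, 12, 11, 1, 10, 2, 6, 27]
  27 > parent 1 at index 3, swap → [13, 12, 11, 27, 10, 2, 6, 1]
  27 > parent 12 at index 1, swap → [13, 27, 11, 12, 10, 2, 6, 1]
  27 > parent 13 at index 0, swap → [27, 13, 11, 12, 10, 2, 6, 1]
Insert 4:
  append 4 at index 8 → [27, 13, 11, 12, 10, 2, 6, 1, 4] (no swap needed)
Insert 15:
  append 15 at index 9 → [27, 13, 11, 12, 10, 2, 6, 1, 4, 15]
  15 > parent 10 at index 4, swap → [27, 13, 11, 12, 15, 2, 6, 1, 4, 10]
  15 > parent 13 at index 1, swap → [27, 15, 11, 12, 13, 2, 6, 1, 4, 10]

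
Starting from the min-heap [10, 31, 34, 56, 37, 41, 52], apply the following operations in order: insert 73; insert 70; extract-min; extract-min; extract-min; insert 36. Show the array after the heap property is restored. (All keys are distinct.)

[36, 52, 37, 56, 70, 73, 41]

insert 73:
  append 73 at index 7 → [10, 31, 34, 56, 37, 41, 52, 73] (no swap needed)
insert 70:
  append 70 at index 8 → [10, 31, 34, 56, 37, 41, 52, 73, 70] (no swap needed)
extract-min → returns 10:
  remove root 10; move last element 70 to root → [70, 31, 34, 56, 37, 41, 52, 73]
  70 vs smaller child 31 at index 1, swap → [31, 70, 34, 56, 37, 41, 52, 73]
  70 vs smaller child 37 at index 4, swap → [31, 37, 34, 56, 70, 41, 52, 73]
extract-min → returns 31:
  remove root 31; move last element 73 to root → [73, 37, 34, 56, 70, 41, 52]
  73 vs smaller child 34 at index 2, swap → [34, 37, 73, 56, 70, 41, 52]
  73 vs smaller child 41 at index 5, swap → [34, 37, 41, 56, 70, 73, 52]
extract-min → returns 34:
  remove root 34; move last element 52 to root → [52, 37, 41, 56, 70, 73]
  52 vs smaller child 37 at index 1, swap → [37, 52, 41, 56, 70, 73]
insert 36:
  append 36 at index 6 → [37, 52, 41, 56, 70, 73, 36]
  36 < parent 41 at index 2, swap → [37, 52, 36, 56, 70, 73, 41]
  36 < parent 37 at index 0, swap → [36, 52, 37, 56, 70, 73, 41]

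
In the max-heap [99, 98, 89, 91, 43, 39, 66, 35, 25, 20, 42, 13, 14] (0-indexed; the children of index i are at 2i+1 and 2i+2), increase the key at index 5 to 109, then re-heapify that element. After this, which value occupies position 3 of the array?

91

set index 5 from 39 to 109 → [99, 98, 89, 91, 43, 109, 66, 35, 25, 20, 42, 13, 14]
109 > parent 89 at index 2, swap → [99, 98, 109, 91, 43, 89, 66, 35, 25, 20, 42, 13, 14]
109 > parent 99 at index 0, swap → [109, 98, 99, 91, 43, 89, 66, 35, 25, 20, 42, 13, 14]
resulting array: [109, 98, 99, 91, 43, 89, 66, 35, 25, 20, 42, 13, 14]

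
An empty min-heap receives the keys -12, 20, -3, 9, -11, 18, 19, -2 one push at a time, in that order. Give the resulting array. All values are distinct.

Insert -12:
  append -12 at index 0 → [-12] (no swap needed)
Insert 20:
  append 20 at index 1 → [-12, 20] (no swap needed)
Insert -3:
  append -3 at index 2 → [-12, 20, -3] (no swap needed)
Insert 9:
  append 9 at index 3 → [-12, 20, -3, 9]
  9 < parent 20 at index 1, swap → [-12, 9, -3, 20]
Insert -11:
  append -11 at index 4 → [-12, 9, -3, 20, -11]
  -11 < parent 9 at index 1, swap → [-12, -11, -3, 20, 9]
Insert 18:
  append 18 at index 5 → [-12, -11, -3, 20, 9, 18] (no swap needed)
Insert 19:
  append 19 at index 6 → [-12, -11, -3, 20, 9, 18, 19] (no swap needed)
Insert -2:
  append -2 at index 7 → [-12, -11, -3, 20, 9, 18, 19, -2]
  -2 < parent 20 at index 3, swap → [-12, -11, -3, -2, 9, 18, 19, 20]

[-12, -11, -3, -2, 9, 18, 19, 20]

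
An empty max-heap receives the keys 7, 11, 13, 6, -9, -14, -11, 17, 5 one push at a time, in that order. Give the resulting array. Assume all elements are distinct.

Insert 7:
  append 7 at index 0 → [7] (no swap needed)
Insert 11:
  append 11 at index 1 → [7, 11]
  11 > parent 7 at index 0, swap → [11, 7]
Insert 13:
  append 13 at index 2 → [11, 7, 13]
  13 > parent 11 at index 0, swap → [13, 7, 11]
Insert 6:
  append 6 at index 3 → [13, 7, 11, 6] (no swap needed)
Insert -9:
  append -9 at index 4 → [13, 7, 11, 6, -9] (no swap needed)
Insert -14:
  append -14 at index 5 → [13, 7, 11, 6, -9, -14] (no swap needed)
Insert -11:
  append -11 at index 6 → [13, 7, 11, 6, -9, -14, -11] (no swap needed)
Insert 17:
  append 17 at index 7 → [13, 7, 11, 6, -9, -14, -11, 17]
  17 > parent 6 at index 3, swap → [13, 7, 11, 17, -9, -14, -11, 6]
  17 > parent 7 at index 1, swap → [13, 17, 11, 7, -9, -14, -11, 6]
  17 > parent 13 at index 0, swap → [17, 13, 11, 7, -9, -14, -11, 6]
Insert 5:
  append 5 at index 8 → [17, 13, 11, 7, -9, -14, -11, 6, 5] (no swap needed)

[17, 13, 11, 7, -9, -14, -11, 6, 5]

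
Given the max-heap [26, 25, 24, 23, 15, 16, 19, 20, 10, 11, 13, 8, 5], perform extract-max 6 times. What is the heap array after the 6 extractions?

[16, 15, 10, 13, 11, 5, 8]

extract-max #1 returns 26:
  remove root 26; move last element 5 to root → [5, 25, 24, 23, 15, 16, 19, 20, 10, 11, 13, 8]
  5 vs larger child 25 at index 1, swap → [25, 5, 24, 23, 15, 16, 19, 20, 10, 11, 13, 8]
  5 vs larger child 23 at index 3, swap → [25, 23, 24, 5, 15, 16, 19, 20, 10, 11, 13, 8]
  5 vs larger child 20 at index 7, swap → [25, 23, 24, 20, 15, 16, 19, 5, 10, 11, 13, 8]
extract-max #2 returns 25:
  remove root 25; move last element 8 to root → [8, 23, 24, 20, 15, 16, 19, 5, 10, 11, 13]
  8 vs larger child 24 at index 2, swap → [24, 23, 8, 20, 15, 16, 19, 5, 10, 11, 13]
  8 vs larger child 19 at index 6, swap → [24, 23, 19, 20, 15, 16, 8, 5, 10, 11, 13]
extract-max #3 returns 24:
  remove root 24; move last element 13 to root → [13, 23, 19, 20, 15, 16, 8, 5, 10, 11]
  13 vs larger child 23 at index 1, swap → [23, 13, 19, 20, 15, 16, 8, 5, 10, 11]
  13 vs larger child 20 at index 3, swap → [23, 20, 19, 13, 15, 16, 8, 5, 10, 11]
extract-max #4 returns 23:
  remove root 23; move last element 11 to root → [11, 20, 19, 13, 15, 16, 8, 5, 10]
  11 vs larger child 20 at index 1, swap → [20, 11, 19, 13, 15, 16, 8, 5, 10]
  11 vs larger child 15 at index 4, swap → [20, 15, 19, 13, 11, 16, 8, 5, 10]
extract-max #5 returns 20:
  remove root 20; move last element 10 to root → [10, 15, 19, 13, 11, 16, 8, 5]
  10 vs larger child 19 at index 2, swap → [19, 15, 10, 13, 11, 16, 8, 5]
  10 vs larger child 16 at index 5, swap → [19, 15, 16, 13, 11, 10, 8, 5]
extract-max #6 returns 19:
  remove root 19; move last element 5 to root → [5, 15, 16, 13, 11, 10, 8]
  5 vs larger child 16 at index 2, swap → [16, 15, 5, 13, 11, 10, 8]
  5 vs larger child 10 at index 5, swap → [16, 15, 10, 13, 11, 5, 8]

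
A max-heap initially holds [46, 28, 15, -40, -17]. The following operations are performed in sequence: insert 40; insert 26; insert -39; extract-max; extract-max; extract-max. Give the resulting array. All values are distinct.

insert 40:
  append 40 at index 5 → [46, 28, 15, -40, -17, 40]
  40 > parent 15 at index 2, swap → [46, 28, 40, -40, -17, 15]
insert 26:
  append 26 at index 6 → [46, 28, 40, -40, -17, 15, 26] (no swap needed)
insert -39:
  append -39 at index 7 → [46, 28, 40, -40, -17, 15, 26, -39]
  -39 > parent -40 at index 3, swap → [46, 28, 40, -39, -17, 15, 26, -40]
extract-max → returns 46:
  remove root 46; move last element -40 to root → [-40, 28, 40, -39, -17, 15, 26]
  -40 vs larger child 40 at index 2, swap → [40, 28, -40, -39, -17, 15, 26]
  -40 vs larger child 26 at index 6, swap → [40, 28, 26, -39, -17, 15, -40]
extract-max → returns 40:
  remove root 40; move last element -40 to root → [-40, 28, 26, -39, -17, 15]
  -40 vs larger child 28 at index 1, swap → [28, -40, 26, -39, -17, 15]
  -40 vs larger child -17 at index 4, swap → [28, -17, 26, -39, -40, 15]
extract-max → returns 28:
  remove root 28; move last element 15 to root → [15, -17, 26, -39, -40]
  15 vs larger child 26 at index 2, swap → [26, -17, 15, -39, -40]

[26, -17, 15, -39, -40]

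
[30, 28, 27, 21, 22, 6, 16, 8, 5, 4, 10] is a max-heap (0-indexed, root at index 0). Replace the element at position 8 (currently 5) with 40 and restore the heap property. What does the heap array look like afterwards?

set index 8 from 5 to 40 → [30, 28, 27, 21, 22, 6, 16, 8, 40, 4, 10]
40 > parent 21 at index 3, swap → [30, 28, 27, 40, 22, 6, 16, 8, 21, 4, 10]
40 > parent 28 at index 1, swap → [30, 40, 27, 28, 22, 6, 16, 8, 21, 4, 10]
40 > parent 30 at index 0, swap → [40, 30, 27, 28, 22, 6, 16, 8, 21, 4, 10]

[40, 30, 27, 28, 22, 6, 16, 8, 21, 4, 10]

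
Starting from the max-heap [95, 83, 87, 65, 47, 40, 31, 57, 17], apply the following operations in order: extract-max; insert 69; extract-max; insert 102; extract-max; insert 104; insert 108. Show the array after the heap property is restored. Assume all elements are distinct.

[108, 104, 40, 69, 83, 17, 31, 57, 65, 47]

extract-max → returns 95:
  remove root 95; move last element 17 to root → [17, 83, 87, 65, 47, 40, 31, 57]
  17 vs larger child 87 at index 2, swap → [87, 83, 17, 65, 47, 40, 31, 57]
  17 vs larger child 40 at index 5, swap → [87, 83, 40, 65, 47, 17, 31, 57]
insert 69:
  append 69 at index 8 → [87, 83, 40, 65, 47, 17, 31, 57, 69]
  69 > parent 65 at index 3, swap → [87, 83, 40, 69, 47, 17, 31, 57, 65]
extract-max → returns 87:
  remove root 87; move last element 65 to root → [65, 83, 40, 69, 47, 17, 31, 57]
  65 vs larger child 83 at index 1, swap → [83, 65, 40, 69, 47, 17, 31, 57]
  65 vs larger child 69 at index 3, swap → [83, 69, 40, 65, 47, 17, 31, 57]
insert 102:
  append 102 at index 8 → [83, 69, 40, 65, 47, 17, 31, 57, 102]
  102 > parent 65 at index 3, swap → [83, 69, 40, 102, 47, 17, 31, 57, 65]
  102 > parent 69 at index 1, swap → [83, 102, 40, 69, 47, 17, 31, 57, 65]
  102 > parent 83 at index 0, swap → [102, 83, 40, 69, 47, 17, 31, 57, 65]
extract-max → returns 102:
  remove root 102; move last element 65 to root → [65, 83, 40, 69, 47, 17, 31, 57]
  65 vs larger child 83 at index 1, swap → [83, 65, 40, 69, 47, 17, 31, 57]
  65 vs larger child 69 at index 3, swap → [83, 69, 40, 65, 47, 17, 31, 57]
insert 104:
  append 104 at index 8 → [83, 69, 40, 65, 47, 17, 31, 57, 104]
  104 > parent 65 at index 3, swap → [83, 69, 40, 104, 47, 17, 31, 57, 65]
  104 > parent 69 at index 1, swap → [83, 104, 40, 69, 47, 17, 31, 57, 65]
  104 > parent 83 at index 0, swap → [104, 83, 40, 69, 47, 17, 31, 57, 65]
insert 108:
  append 108 at index 9 → [104, 83, 40, 69, 47, 17, 31, 57, 65, 108]
  108 > parent 47 at index 4, swap → [104, 83, 40, 69, 108, 17, 31, 57, 65, 47]
  108 > parent 83 at index 1, swap → [104, 108, 40, 69, 83, 17, 31, 57, 65, 47]
  108 > parent 104 at index 0, swap → [108, 104, 40, 69, 83, 17, 31, 57, 65, 47]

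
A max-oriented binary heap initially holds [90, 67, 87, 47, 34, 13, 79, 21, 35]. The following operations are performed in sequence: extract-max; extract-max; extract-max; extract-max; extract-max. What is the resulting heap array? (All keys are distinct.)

extract-max → returns 90:
  remove root 90; move last element 35 to root → [35, 67, 87, 47, 34, 13, 79, 21]
  35 vs larger child 87 at index 2, swap → [87, 67, 35, 47, 34, 13, 79, 21]
  35 vs larger child 79 at index 6, swap → [87, 67, 79, 47, 34, 13, 35, 21]
extract-max → returns 87:
  remove root 87; move last element 21 to root → [21, 67, 79, 47, 34, 13, 35]
  21 vs larger child 79 at index 2, swap → [79, 67, 21, 47, 34, 13, 35]
  21 vs larger child 35 at index 6, swap → [79, 67, 35, 47, 34, 13, 21]
extract-max → returns 79:
  remove root 79; move last element 21 to root → [21, 67, 35, 47, 34, 13]
  21 vs larger child 67 at index 1, swap → [67, 21, 35, 47, 34, 13]
  21 vs larger child 47 at index 3, swap → [67, 47, 35, 21, 34, 13]
extract-max → returns 67:
  remove root 67; move last element 13 to root → [13, 47, 35, 21, 34]
  13 vs larger child 47 at index 1, swap → [47, 13, 35, 21, 34]
  13 vs larger child 34 at index 4, swap → [47, 34, 35, 21, 13]
extract-max → returns 47:
  remove root 47; move last element 13 to root → [13, 34, 35, 21]
  13 vs larger child 35 at index 2, swap → [35, 34, 13, 21]

[35, 34, 13, 21]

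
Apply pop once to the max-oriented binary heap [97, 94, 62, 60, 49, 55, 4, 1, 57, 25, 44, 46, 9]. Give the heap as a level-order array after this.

[94, 60, 62, 57, 49, 55, 4, 1, 9, 25, 44, 46]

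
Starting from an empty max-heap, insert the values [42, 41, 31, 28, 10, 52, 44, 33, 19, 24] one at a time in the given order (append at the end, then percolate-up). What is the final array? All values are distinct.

[52, 41, 44, 33, 24, 31, 42, 28, 19, 10]

Insert 42:
  append 42 at index 0 → [42] (no swap needed)
Insert 41:
  append 41 at index 1 → [42, 41] (no swap needed)
Insert 31:
  append 31 at index 2 → [42, 41, 31] (no swap needed)
Insert 28:
  append 28 at index 3 → [42, 41, 31, 28] (no swap needed)
Insert 10:
  append 10 at index 4 → [42, 41, 31, 28, 10] (no swap needed)
Insert 52:
  append 52 at index 5 → [42, 41, 31, 28, 10, 52]
  52 > parent 31 at index 2, swap → [42, 41, 52, 28, 10, 31]
  52 > parent 42 at index 0, swap → [52, 41, 42, 28, 10, 31]
Insert 44:
  append 44 at index 6 → [52, 41, 42, 28, 10, 31, 44]
  44 > parent 42 at index 2, swap → [52, 41, 44, 28, 10, 31, 42]
Insert 33:
  append 33 at index 7 → [52, 41, 44, 28, 10, 31, 42, 33]
  33 > parent 28 at index 3, swap → [52, 41, 44, 33, 10, 31, 42, 28]
Insert 19:
  append 19 at index 8 → [52, 41, 44, 33, 10, 31, 42, 28, 19] (no swap needed)
Insert 24:
  append 24 at index 9 → [52, 41, 44, 33, 10, 31, 42, 28, 19, 24]
  24 > parent 10 at index 4, swap → [52, 41, 44, 33, 24, 31, 42, 28, 19, 10]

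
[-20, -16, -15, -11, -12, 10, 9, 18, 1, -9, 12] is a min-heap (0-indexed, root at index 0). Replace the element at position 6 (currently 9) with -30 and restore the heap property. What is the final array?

[-30, -16, -20, -11, -12, 10, -15, 18, 1, -9, 12]

set index 6 from 9 to -30 → [-20, -16, -15, -11, -12, 10, -30, 18, 1, -9, 12]
-30 < parent -15 at index 2, swap → [-20, -16, -30, -11, -12, 10, -15, 18, 1, -9, 12]
-30 < parent -20 at index 0, swap → [-30, -16, -20, -11, -12, 10, -15, 18, 1, -9, 12]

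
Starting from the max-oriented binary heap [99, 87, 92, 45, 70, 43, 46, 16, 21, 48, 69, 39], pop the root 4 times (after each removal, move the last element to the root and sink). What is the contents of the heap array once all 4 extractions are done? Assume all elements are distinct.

[69, 48, 46, 45, 21, 43, 39, 16]

extract-max #1 returns 99:
  remove root 99; move last element 39 to root → [39, 87, 92, 45, 70, 43, 46, 16, 21, 48, 69]
  39 vs larger child 92 at index 2, swap → [92, 87, 39, 45, 70, 43, 46, 16, 21, 48, 69]
  39 vs larger child 46 at index 6, swap → [92, 87, 46, 45, 70, 43, 39, 16, 21, 48, 69]
extract-max #2 returns 92:
  remove root 92; move last element 69 to root → [69, 87, 46, 45, 70, 43, 39, 16, 21, 48]
  69 vs larger child 87 at index 1, swap → [87, 69, 46, 45, 70, 43, 39, 16, 21, 48]
  69 vs larger child 70 at index 4, swap → [87, 70, 46, 45, 69, 43, 39, 16, 21, 48]
extract-max #3 returns 87:
  remove root 87; move last element 48 to root → [48, 70, 46, 45, 69, 43, 39, 16, 21]
  48 vs larger child 70 at index 1, swap → [70, 48, 46, 45, 69, 43, 39, 16, 21]
  48 vs larger child 69 at index 4, swap → [70, 69, 46, 45, 48, 43, 39, 16, 21]
extract-max #4 returns 70:
  remove root 70; move last element 21 to root → [21, 69, 46, 45, 48, 43, 39, 16]
  21 vs larger child 69 at index 1, swap → [69, 21, 46, 45, 48, 43, 39, 16]
  21 vs larger child 48 at index 4, swap → [69, 48, 46, 45, 21, 43, 39, 16]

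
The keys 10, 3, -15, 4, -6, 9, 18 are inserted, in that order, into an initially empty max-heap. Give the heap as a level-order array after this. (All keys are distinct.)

Insert 10:
  append 10 at index 0 → [10] (no swap needed)
Insert 3:
  append 3 at index 1 → [10, 3] (no swap needed)
Insert -15:
  append -15 at index 2 → [10, 3, -15] (no swap needed)
Insert 4:
  append 4 at index 3 → [10, 3, -15, 4]
  4 > parent 3 at index 1, swap → [10, 4, -15, 3]
Insert -6:
  append -6 at index 4 → [10, 4, -15, 3, -6] (no swap needed)
Insert 9:
  append 9 at index 5 → [10, 4, -15, 3, -6, 9]
  9 > parent -15 at index 2, swap → [10, 4, 9, 3, -6, -15]
Insert 18:
  append 18 at index 6 → [10, 4, 9, 3, -6, -15, 18]
  18 > parent 9 at index 2, swap → [10, 4, 18, 3, -6, -15, 9]
  18 > parent 10 at index 0, swap → [18, 4, 10, 3, -6, -15, 9]

[18, 4, 10, 3, -6, -15, 9]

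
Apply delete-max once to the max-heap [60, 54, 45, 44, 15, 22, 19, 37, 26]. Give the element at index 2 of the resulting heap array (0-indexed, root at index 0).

45

remove root 60; move last element 26 to root → [26, 54, 45, 44, 15, 22, 19, 37]
26 vs larger child 54 at index 1, swap → [54, 26, 45, 44, 15, 22, 19, 37]
26 vs larger child 44 at index 3, swap → [54, 44, 45, 26, 15, 22, 19, 37]
26 vs only child 37 at index 7, swap → [54, 44, 45, 37, 15, 22, 19, 26]
resulting array: [54, 44, 45, 37, 15, 22, 19, 26]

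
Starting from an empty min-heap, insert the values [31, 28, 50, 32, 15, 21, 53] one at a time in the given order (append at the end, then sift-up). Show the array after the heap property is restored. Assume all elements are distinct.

Insert 31:
  append 31 at index 0 → [31] (no swap needed)
Insert 28:
  append 28 at index 1 → [31, 28]
  28 < parent 31 at index 0, swap → [28, 31]
Insert 50:
  append 50 at index 2 → [28, 31, 50] (no swap needed)
Insert 32:
  append 32 at index 3 → [28, 31, 50, 32] (no swap needed)
Insert 15:
  append 15 at index 4 → [28, 31, 50, 32, 15]
  15 < parent 31 at index 1, swap → [28, 15, 50, 32, 31]
  15 < parent 28 at index 0, swap → [15, 28, 50, 32, 31]
Insert 21:
  append 21 at index 5 → [15, 28, 50, 32, 31, 21]
  21 < parent 50 at index 2, swap → [15, 28, 21, 32, 31, 50]
Insert 53:
  append 53 at index 6 → [15, 28, 21, 32, 31, 50, 53] (no swap needed)

[15, 28, 21, 32, 31, 50, 53]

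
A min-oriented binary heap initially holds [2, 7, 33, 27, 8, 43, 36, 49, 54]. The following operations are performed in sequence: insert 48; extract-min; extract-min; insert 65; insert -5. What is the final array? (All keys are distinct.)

insert 48:
  append 48 at index 9 → [2, 7, 33, 27, 8, 43, 36, 49, 54, 48] (no swap needed)
extract-min → returns 2:
  remove root 2; move last element 48 to root → [48, 7, 33, 27, 8, 43, 36, 49, 54]
  48 vs smaller child 7 at index 1, swap → [7, 48, 33, 27, 8, 43, 36, 49, 54]
  48 vs smaller child 8 at index 4, swap → [7, 8, 33, 27, 48, 43, 36, 49, 54]
extract-min → returns 7:
  remove root 7; move last element 54 to root → [54, 8, 33, 27, 48, 43, 36, 49]
  54 vs smaller child 8 at index 1, swap → [8, 54, 33, 27, 48, 43, 36, 49]
  54 vs smaller child 27 at index 3, swap → [8, 27, 33, 54, 48, 43, 36, 49]
  54 vs only child 49 at index 7, swap → [8, 27, 33, 49, 48, 43, 36, 54]
insert 65:
  append 65 at index 8 → [8, 27, 33, 49, 48, 43, 36, 54, 65] (no swap needed)
insert -5:
  append -5 at index 9 → [8, 27, 33, 49, 48, 43, 36, 54, 65, -5]
  -5 < parent 48 at index 4, swap → [8, 27, 33, 49, -5, 43, 36, 54, 65, 48]
  -5 < parent 27 at index 1, swap → [8, -5, 33, 49, 27, 43, 36, 54, 65, 48]
  -5 < parent 8 at index 0, swap → [-5, 8, 33, 49, 27, 43, 36, 54, 65, 48]

[-5, 8, 33, 49, 27, 43, 36, 54, 65, 48]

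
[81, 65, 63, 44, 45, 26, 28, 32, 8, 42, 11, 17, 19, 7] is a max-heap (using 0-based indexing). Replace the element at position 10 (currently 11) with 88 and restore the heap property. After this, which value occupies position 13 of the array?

set index 10 from 11 to 88 → [81, 65, 63, 44, 45, 26, 28, 32, 8, 42, 88, 17, 19, 7]
88 > parent 45 at index 4, swap → [81, 65, 63, 44, 88, 26, 28, 32, 8, 42, 45, 17, 19, 7]
88 > parent 65 at index 1, swap → [81, 88, 63, 44, 65, 26, 28, 32, 8, 42, 45, 17, 19, 7]
88 > parent 81 at index 0, swap → [88, 81, 63, 44, 65, 26, 28, 32, 8, 42, 45, 17, 19, 7]
resulting array: [88, 81, 63, 44, 65, 26, 28, 32, 8, 42, 45, 17, 19, 7]

7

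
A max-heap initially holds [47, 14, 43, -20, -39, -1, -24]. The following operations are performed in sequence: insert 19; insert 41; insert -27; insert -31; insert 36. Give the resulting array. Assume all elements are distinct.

[47, 41, 43, 19, -27, 36, -24, -20, 14, -39, -31, -1]

insert 19:
  append 19 at index 7 → [47, 14, 43, -20, -39, -1, -24, 19]
  19 > parent -20 at index 3, swap → [47, 14, 43, 19, -39, -1, -24, -20]
  19 > parent 14 at index 1, swap → [47, 19, 43, 14, -39, -1, -24, -20]
insert 41:
  append 41 at index 8 → [47, 19, 43, 14, -39, -1, -24, -20, 41]
  41 > parent 14 at index 3, swap → [47, 19, 43, 41, -39, -1, -24, -20, 14]
  41 > parent 19 at index 1, swap → [47, 41, 43, 19, -39, -1, -24, -20, 14]
insert -27:
  append -27 at index 9 → [47, 41, 43, 19, -39, -1, -24, -20, 14, -27]
  -27 > parent -39 at index 4, swap → [47, 41, 43, 19, -27, -1, -24, -20, 14, -39]
insert -31:
  append -31 at index 10 → [47, 41, 43, 19, -27, -1, -24, -20, 14, -39, -31] (no swap needed)
insert 36:
  append 36 at index 11 → [47, 41, 43, 19, -27, -1, -24, -20, 14, -39, -31, 36]
  36 > parent -1 at index 5, swap → [47, 41, 43, 19, -27, 36, -24, -20, 14, -39, -31, -1]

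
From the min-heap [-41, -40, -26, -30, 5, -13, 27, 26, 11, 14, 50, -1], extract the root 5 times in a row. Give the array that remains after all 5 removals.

extract-min #1 returns -41:
  remove root -41; move last element -1 to root → [-1, -40, -26, -30, 5, -13, 27, 26, 11, 14, 50]
  -1 vs smaller child -40 at index 1, swap → [-40, -1, -26, -30, 5, -13, 27, 26, 11, 14, 50]
  -1 vs smaller child -30 at index 3, swap → [-40, -30, -26, -1, 5, -13, 27, 26, 11, 14, 50]
extract-min #2 returns -40:
  remove root -40; move last element 50 to root → [50, -30, -26, -1, 5, -13, 27, 26, 11, 14]
  50 vs smaller child -30 at index 1, swap → [-30, 50, -26, -1, 5, -13, 27, 26, 11, 14]
  50 vs smaller child -1 at index 3, swap → [-30, -1, -26, 50, 5, -13, 27, 26, 11, 14]
  50 vs smaller child 11 at index 8, swap → [-30, -1, -26, 11, 5, -13, 27, 26, 50, 14]
extract-min #3 returns -30:
  remove root -30; move last element 14 to root → [14, -1, -26, 11, 5, -13, 27, 26, 50]
  14 vs smaller child -26 at index 2, swap → [-26, -1, 14, 11, 5, -13, 27, 26, 50]
  14 vs smaller child -13 at index 5, swap → [-26, -1, -13, 11, 5, 14, 27, 26, 50]
extract-min #4 returns -26:
  remove root -26; move last element 50 to root → [50, -1, -13, 11, 5, 14, 27, 26]
  50 vs smaller child -13 at index 2, swap → [-13, -1, 50, 11, 5, 14, 27, 26]
  50 vs smaller child 14 at index 5, swap → [-13, -1, 14, 11, 5, 50, 27, 26]
extract-min #5 returns -13:
  remove root -13; move last element 26 to root → [26, -1, 14, 11, 5, 50, 27]
  26 vs smaller child -1 at index 1, swap → [-1, 26, 14, 11, 5, 50, 27]
  26 vs smaller child 5 at index 4, swap → [-1, 5, 14, 11, 26, 50, 27]

[-1, 5, 14, 11, 26, 50, 27]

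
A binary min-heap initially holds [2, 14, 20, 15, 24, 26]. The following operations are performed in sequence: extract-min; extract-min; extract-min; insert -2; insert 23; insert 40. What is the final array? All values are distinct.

extract-min → returns 2:
  remove root 2; move last element 26 to root → [26, 14, 20, 15, 24]
  26 vs smaller child 14 at index 1, swap → [14, 26, 20, 15, 24]
  26 vs smaller child 15 at index 3, swap → [14, 15, 20, 26, 24]
extract-min → returns 14:
  remove root 14; move last element 24 to root → [24, 15, 20, 26]
  24 vs smaller child 15 at index 1, swap → [15, 24, 20, 26]
extract-min → returns 15:
  remove root 15; move last element 26 to root → [26, 24, 20]
  26 vs smaller child 20 at index 2, swap → [20, 24, 26]
insert -2:
  append -2 at index 3 → [20, 24, 26, -2]
  -2 < parent 24 at index 1, swap → [20, -2, 26, 24]
  -2 < parent 20 at index 0, swap → [-2, 20, 26, 24]
insert 23:
  append 23 at index 4 → [-2, 20, 26, 24, 23] (no swap needed)
insert 40:
  append 40 at index 5 → [-2, 20, 26, 24, 23, 40] (no swap needed)

[-2, 20, 26, 24, 23, 40]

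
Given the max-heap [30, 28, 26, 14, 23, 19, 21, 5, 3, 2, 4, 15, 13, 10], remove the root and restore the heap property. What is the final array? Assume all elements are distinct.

[28, 23, 26, 14, 10, 19, 21, 5, 3, 2, 4, 15, 13]

remove root 30; move last element 10 to root → [10, 28, 26, 14, 23, 19, 21, 5, 3, 2, 4, 15, 13]
10 vs larger child 28 at index 1, swap → [28, 10, 26, 14, 23, 19, 21, 5, 3, 2, 4, 15, 13]
10 vs larger child 23 at index 4, swap → [28, 23, 26, 14, 10, 19, 21, 5, 3, 2, 4, 15, 13]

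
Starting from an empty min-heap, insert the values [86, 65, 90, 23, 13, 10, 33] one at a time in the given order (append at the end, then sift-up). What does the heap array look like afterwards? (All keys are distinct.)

[10, 23, 13, 86, 65, 90, 33]

Insert 86:
  append 86 at index 0 → [86] (no swap needed)
Insert 65:
  append 65 at index 1 → [86, 65]
  65 < parent 86 at index 0, swap → [65, 86]
Insert 90:
  append 90 at index 2 → [65, 86, 90] (no swap needed)
Insert 23:
  append 23 at index 3 → [65, 86, 90, 23]
  23 < parent 86 at index 1, swap → [65, 23, 90, 86]
  23 < parent 65 at index 0, swap → [23, 65, 90, 86]
Insert 13:
  append 13 at index 4 → [23, 65, 90, 86, 13]
  13 < parent 65 at index 1, swap → [23, 13, 90, 86, 65]
  13 < parent 23 at index 0, swap → [13, 23, 90, 86, 65]
Insert 10:
  append 10 at index 5 → [13, 23, 90, 86, 65, 10]
  10 < parent 90 at index 2, swap → [13, 23, 10, 86, 65, 90]
  10 < parent 13 at index 0, swap → [10, 23, 13, 86, 65, 90]
Insert 33:
  append 33 at index 6 → [10, 23, 13, 86, 65, 90, 33] (no swap needed)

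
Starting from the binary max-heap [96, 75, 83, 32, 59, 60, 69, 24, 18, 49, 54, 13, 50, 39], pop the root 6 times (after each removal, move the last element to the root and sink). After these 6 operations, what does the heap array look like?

[54, 49, 50, 32, 18, 13, 39, 24]

extract-max #1 returns 96:
  remove root 96; move last element 39 to root → [39, 75, 83, 32, 59, 60, 69, 24, 18, 49, 54, 13, 50]
  39 vs larger child 83 at index 2, swap → [83, 75, 39, 32, 59, 60, 69, 24, 18, 49, 54, 13, 50]
  39 vs larger child 69 at index 6, swap → [83, 75, 69, 32, 59, 60, 39, 24, 18, 49, 54, 13, 50]
extract-max #2 returns 83:
  remove root 83; move last element 50 to root → [50, 75, 69, 32, 59, 60, 39, 24, 18, 49, 54, 13]
  50 vs larger child 75 at index 1, swap → [75, 50, 69, 32, 59, 60, 39, 24, 18, 49, 54, 13]
  50 vs larger child 59 at index 4, swap → [75, 59, 69, 32, 50, 60, 39, 24, 18, 49, 54, 13]
  50 vs larger child 54 at index 10, swap → [75, 59, 69, 32, 54, 60, 39, 24, 18, 49, 50, 13]
extract-max #3 returns 75:
  remove root 75; move last element 13 to root → [13, 59, 69, 32, 54, 60, 39, 24, 18, 49, 50]
  13 vs larger child 69 at index 2, swap → [69, 59, 13, 32, 54, 60, 39, 24, 18, 49, 50]
  13 vs larger child 60 at index 5, swap → [69, 59, 60, 32, 54, 13, 39, 24, 18, 49, 50]
extract-max #4 returns 69:
  remove root 69; move last element 50 to root → [50, 59, 60, 32, 54, 13, 39, 24, 18, 49]
  50 vs larger child 60 at index 2, swap → [60, 59, 50, 32, 54, 13, 39, 24, 18, 49]
extract-max #5 returns 60:
  remove root 60; move last element 49 to root → [49, 59, 50, 32, 54, 13, 39, 24, 18]
  49 vs larger child 59 at index 1, swap → [59, 49, 50, 32, 54, 13, 39, 24, 18]
  49 vs larger child 54 at index 4, swap → [59, 54, 50, 32, 49, 13, 39, 24, 18]
extract-max #6 returns 59:
  remove root 59; move last element 18 to root → [18, 54, 50, 32, 49, 13, 39, 24]
  18 vs larger child 54 at index 1, swap → [54, 18, 50, 32, 49, 13, 39, 24]
  18 vs larger child 49 at index 4, swap → [54, 49, 50, 32, 18, 13, 39, 24]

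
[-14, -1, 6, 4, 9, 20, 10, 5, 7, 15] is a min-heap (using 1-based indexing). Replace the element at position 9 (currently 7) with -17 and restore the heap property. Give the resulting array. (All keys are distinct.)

[-17, -14, 6, -1, 9, 20, 10, 5, 4, 15]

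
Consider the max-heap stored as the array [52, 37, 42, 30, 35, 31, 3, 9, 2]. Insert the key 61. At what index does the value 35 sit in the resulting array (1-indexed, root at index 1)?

10

append 61 at index 10 → [52, 37, 42, 30, 35, 31, 3, 9, 2, 61]
61 > parent 35 at index 5, swap → [52, 37, 42, 30, 61, 31, 3, 9, 2, 35]
61 > parent 37 at index 2, swap → [52, 61, 42, 30, 37, 31, 3, 9, 2, 35]
61 > parent 52 at index 1, swap → [61, 52, 42, 30, 37, 31, 3, 9, 2, 35]
resulting array: [61, 52, 42, 30, 37, 31, 3, 9, 2, 35]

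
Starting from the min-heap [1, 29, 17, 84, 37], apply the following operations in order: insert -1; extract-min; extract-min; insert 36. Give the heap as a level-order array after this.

insert -1:
  append -1 at index 5 → [1, 29, 17, 84, 37, -1]
  -1 < parent 17 at index 2, swap → [1, 29, -1, 84, 37, 17]
  -1 < parent 1 at index 0, swap → [-1, 29, 1, 84, 37, 17]
extract-min → returns -1:
  remove root -1; move last element 17 to root → [17, 29, 1, 84, 37]
  17 vs smaller child 1 at index 2, swap → [1, 29, 17, 84, 37]
extract-min → returns 1:
  remove root 1; move last element 37 to root → [37, 29, 17, 84]
  37 vs smaller child 17 at index 2, swap → [17, 29, 37, 84]
insert 36:
  append 36 at index 4 → [17, 29, 37, 84, 36] (no swap needed)

[17, 29, 37, 84, 36]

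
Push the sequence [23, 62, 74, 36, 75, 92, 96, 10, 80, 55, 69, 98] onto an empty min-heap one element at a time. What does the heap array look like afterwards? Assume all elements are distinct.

Insert 23:
  append 23 at index 0 → [23] (no swap needed)
Insert 62:
  append 62 at index 1 → [23, 62] (no swap needed)
Insert 74:
  append 74 at index 2 → [23, 62, 74] (no swap needed)
Insert 36:
  append 36 at index 3 → [23, 62, 74, 36]
  36 < parent 62 at index 1, swap → [23, 36, 74, 62]
Insert 75:
  append 75 at index 4 → [23, 36, 74, 62, 75] (no swap needed)
Insert 92:
  append 92 at index 5 → [23, 36, 74, 62, 75, 92] (no swap needed)
Insert 96:
  append 96 at index 6 → [23, 36, 74, 62, 75, 92, 96] (no swap needed)
Insert 10:
  append 10 at index 7 → [23, 36, 74, 62, 75, 92, 96, 10]
  10 < parent 62 at index 3, swap → [23, 36, 74, 10, 75, 92, 96, 62]
  10 < parent 36 at index 1, swap → [23, 10, 74, 36, 75, 92, 96, 62]
  10 < parent 23 at index 0, swap → [10, 23, 74, 36, 75, 92, 96, 62]
Insert 80:
  append 80 at index 8 → [10, 23, 74, 36, 75, 92, 96, 62, 80] (no swap needed)
Insert 55:
  append 55 at index 9 → [10, 23, 74, 36, 75, 92, 96, 62, 80, 55]
  55 < parent 75 at index 4, swap → [10, 23, 74, 36, 55, 92, 96, 62, 80, 75]
Insert 69:
  append 69 at index 10 → [10, 23, 74, 36, 55, 92, 96, 62, 80, 75, 69] (no swap needed)
Insert 98:
  append 98 at index 11 → [10, 23, 74, 36, 55, 92, 96, 62, 80, 75, 69, 98] (no swap needed)

[10, 23, 74, 36, 55, 92, 96, 62, 80, 75, 69, 98]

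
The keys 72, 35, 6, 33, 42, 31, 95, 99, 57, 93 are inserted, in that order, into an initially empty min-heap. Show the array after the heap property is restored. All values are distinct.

[6, 33, 31, 57, 42, 35, 95, 99, 72, 93]

Insert 72:
  append 72 at index 0 → [72] (no swap needed)
Insert 35:
  append 35 at index 1 → [72, 35]
  35 < parent 72 at index 0, swap → [35, 72]
Insert 6:
  append 6 at index 2 → [35, 72, 6]
  6 < parent 35 at index 0, swap → [6, 72, 35]
Insert 33:
  append 33 at index 3 → [6, 72, 35, 33]
  33 < parent 72 at index 1, swap → [6, 33, 35, 72]
Insert 42:
  append 42 at index 4 → [6, 33, 35, 72, 42] (no swap needed)
Insert 31:
  append 31 at index 5 → [6, 33, 35, 72, 42, 31]
  31 < parent 35 at index 2, swap → [6, 33, 31, 72, 42, 35]
Insert 95:
  append 95 at index 6 → [6, 33, 31, 72, 42, 35, 95] (no swap needed)
Insert 99:
  append 99 at index 7 → [6, 33, 31, 72, 42, 35, 95, 99] (no swap needed)
Insert 57:
  append 57 at index 8 → [6, 33, 31, 72, 42, 35, 95, 99, 57]
  57 < parent 72 at index 3, swap → [6, 33, 31, 57, 42, 35, 95, 99, 72]
Insert 93:
  append 93 at index 9 → [6, 33, 31, 57, 42, 35, 95, 99, 72, 93] (no swap needed)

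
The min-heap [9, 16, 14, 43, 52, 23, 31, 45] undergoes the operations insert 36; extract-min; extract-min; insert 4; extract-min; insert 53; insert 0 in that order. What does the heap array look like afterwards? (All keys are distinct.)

[0, 16, 23, 36, 52, 43, 31, 53, 45]

insert 36:
  append 36 at index 8 → [9, 16, 14, 43, 52, 23, 31, 45, 36]
  36 < parent 43 at index 3, swap → [9, 16, 14, 36, 52, 23, 31, 45, 43]
extract-min → returns 9:
  remove root 9; move last element 43 to root → [43, 16, 14, 36, 52, 23, 31, 45]
  43 vs smaller child 14 at index 2, swap → [14, 16, 43, 36, 52, 23, 31, 45]
  43 vs smaller child 23 at index 5, swap → [14, 16, 23, 36, 52, 43, 31, 45]
extract-min → returns 14:
  remove root 14; move last element 45 to root → [45, 16, 23, 36, 52, 43, 31]
  45 vs smaller child 16 at index 1, swap → [16, 45, 23, 36, 52, 43, 31]
  45 vs smaller child 36 at index 3, swap → [16, 36, 23, 45, 52, 43, 31]
insert 4:
  append 4 at index 7 → [16, 36, 23, 45, 52, 43, 31, 4]
  4 < parent 45 at index 3, swap → [16, 36, 23, 4, 52, 43, 31, 45]
  4 < parent 36 at index 1, swap → [16, 4, 23, 36, 52, 43, 31, 45]
  4 < parent 16 at index 0, swap → [4, 16, 23, 36, 52, 43, 31, 45]
extract-min → returns 4:
  remove root 4; move last element 45 to root → [45, 16, 23, 36, 52, 43, 31]
  45 vs smaller child 16 at index 1, swap → [16, 45, 23, 36, 52, 43, 31]
  45 vs smaller child 36 at index 3, swap → [16, 36, 23, 45, 52, 43, 31]
insert 53:
  append 53 at index 7 → [16, 36, 23, 45, 52, 43, 31, 53] (no swap needed)
insert 0:
  append 0 at index 8 → [16, 36, 23, 45, 52, 43, 31, 53, 0]
  0 < parent 45 at index 3, swap → [16, 36, 23, 0, 52, 43, 31, 53, 45]
  0 < parent 36 at index 1, swap → [16, 0, 23, 36, 52, 43, 31, 53, 45]
  0 < parent 16 at index 0, swap → [0, 16, 23, 36, 52, 43, 31, 53, 45]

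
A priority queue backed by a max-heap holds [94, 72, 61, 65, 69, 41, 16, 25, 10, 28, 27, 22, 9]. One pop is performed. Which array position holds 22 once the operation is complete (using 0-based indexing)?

remove root 94; move last element 9 to root → [9, 72, 61, 65, 69, 41, 16, 25, 10, 28, 27, 22]
9 vs larger child 72 at index 1, swap → [72, 9, 61, 65, 69, 41, 16, 25, 10, 28, 27, 22]
9 vs larger child 69 at index 4, swap → [72, 69, 61, 65, 9, 41, 16, 25, 10, 28, 27, 22]
9 vs larger child 28 at index 9, swap → [72, 69, 61, 65, 28, 41, 16, 25, 10, 9, 27, 22]
resulting array: [72, 69, 61, 65, 28, 41, 16, 25, 10, 9, 27, 22]

11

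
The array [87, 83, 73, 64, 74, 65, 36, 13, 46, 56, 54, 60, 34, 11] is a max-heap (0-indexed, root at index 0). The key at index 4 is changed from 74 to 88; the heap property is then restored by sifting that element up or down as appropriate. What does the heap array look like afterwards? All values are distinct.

[88, 87, 73, 64, 83, 65, 36, 13, 46, 56, 54, 60, 34, 11]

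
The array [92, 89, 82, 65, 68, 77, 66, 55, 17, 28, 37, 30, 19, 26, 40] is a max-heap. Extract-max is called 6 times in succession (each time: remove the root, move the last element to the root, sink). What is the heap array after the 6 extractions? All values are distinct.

extract-max #1 returns 92:
  remove root 92; move last element 40 to root → [40, 89, 82, 65, 68, 77, 66, 55, 17, 28, 37, 30, 19, 26]
  40 vs larger child 89 at index 1, swap → [89, 40, 82, 65, 68, 77, 66, 55, 17, 28, 37, 30, 19, 26]
  40 vs larger child 68 at index 4, swap → [89, 68, 82, 65, 40, 77, 66, 55, 17, 28, 37, 30, 19, 26]
extract-max #2 returns 89:
  remove root 89; move last element 26 to root → [26, 68, 82, 65, 40, 77, 66, 55, 17, 28, 37, 30, 19]
  26 vs larger child 82 at index 2, swap → [82, 68, 26, 65, 40, 77, 66, 55, 17, 28, 37, 30, 19]
  26 vs larger child 77 at index 5, swap → [82, 68, 77, 65, 40, 26, 66, 55, 17, 28, 37, 30, 19]
  26 vs larger child 30 at index 11, swap → [82, 68, 77, 65, 40, 30, 66, 55, 17, 28, 37, 26, 19]
extract-max #3 returns 82:
  remove root 82; move last element 19 to root → [19, 68, 77, 65, 40, 30, 66, 55, 17, 28, 37, 26]
  19 vs larger child 77 at index 2, swap → [77, 68, 19, 65, 40, 30, 66, 55, 17, 28, 37, 26]
  19 vs larger child 66 at index 6, swap → [77, 68, 66, 65, 40, 30, 19, 55, 17, 28, 37, 26]
extract-max #4 returns 77:
  remove root 77; move last element 26 to root → [26, 68, 66, 65, 40, 30, 19, 55, 17, 28, 37]
  26 vs larger child 68 at index 1, swap → [68, 26, 66, 65, 40, 30, 19, 55, 17, 28, 37]
  26 vs larger child 65 at index 3, swap → [68, 65, 66, 26, 40, 30, 19, 55, 17, 28, 37]
  26 vs larger child 55 at index 7, swap → [68, 65, 66, 55, 40, 30, 19, 26, 17, 28, 37]
extract-max #5 returns 68:
  remove root 68; move last element 37 to root → [37, 65, 66, 55, 40, 30, 19, 26, 17, 28]
  37 vs larger child 66 at index 2, swap → [66, 65, 37, 55, 40, 30, 19, 26, 17, 28]
extract-max #6 returns 66:
  remove root 66; move last element 28 to root → [28, 65, 37, 55, 40, 30, 19, 26, 17]
  28 vs larger child 65 at index 1, swap → [65, 28, 37, 55, 40, 30, 19, 26, 17]
  28 vs larger child 55 at index 3, swap → [65, 55, 37, 28, 40, 30, 19, 26, 17]

[65, 55, 37, 28, 40, 30, 19, 26, 17]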